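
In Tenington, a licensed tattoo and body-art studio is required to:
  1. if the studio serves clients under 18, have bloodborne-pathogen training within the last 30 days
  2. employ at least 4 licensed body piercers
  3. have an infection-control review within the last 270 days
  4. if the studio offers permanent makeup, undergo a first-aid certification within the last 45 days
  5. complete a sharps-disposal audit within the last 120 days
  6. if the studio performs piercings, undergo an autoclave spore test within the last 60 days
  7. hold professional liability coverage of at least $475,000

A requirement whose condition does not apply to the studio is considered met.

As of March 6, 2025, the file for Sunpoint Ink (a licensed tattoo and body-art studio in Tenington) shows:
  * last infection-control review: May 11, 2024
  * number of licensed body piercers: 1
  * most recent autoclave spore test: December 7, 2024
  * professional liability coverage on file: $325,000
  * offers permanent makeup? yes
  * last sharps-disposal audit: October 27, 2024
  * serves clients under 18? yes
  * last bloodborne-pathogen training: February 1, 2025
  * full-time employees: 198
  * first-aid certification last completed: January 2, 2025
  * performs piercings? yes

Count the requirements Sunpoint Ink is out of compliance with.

7

1. condition 'serves clients under 18' holds; bloodborne-pathogen training 33 days ago vs limit 30 → not met
2. licensed body piercers 1 < 4 → not met
3. infection-control review 299 days ago vs limit 270 → not met
4. condition 'offers permanent makeup' holds; first-aid certification 63 days ago vs limit 45 → not met
5. sharps-disposal audit 130 days ago vs limit 120 → not met
6. condition 'performs piercings' holds; autoclave spore test 89 days ago vs limit 60 → not met
7. professional liability coverage $325,000 < $475,000 → not met
Not met: 7 of 7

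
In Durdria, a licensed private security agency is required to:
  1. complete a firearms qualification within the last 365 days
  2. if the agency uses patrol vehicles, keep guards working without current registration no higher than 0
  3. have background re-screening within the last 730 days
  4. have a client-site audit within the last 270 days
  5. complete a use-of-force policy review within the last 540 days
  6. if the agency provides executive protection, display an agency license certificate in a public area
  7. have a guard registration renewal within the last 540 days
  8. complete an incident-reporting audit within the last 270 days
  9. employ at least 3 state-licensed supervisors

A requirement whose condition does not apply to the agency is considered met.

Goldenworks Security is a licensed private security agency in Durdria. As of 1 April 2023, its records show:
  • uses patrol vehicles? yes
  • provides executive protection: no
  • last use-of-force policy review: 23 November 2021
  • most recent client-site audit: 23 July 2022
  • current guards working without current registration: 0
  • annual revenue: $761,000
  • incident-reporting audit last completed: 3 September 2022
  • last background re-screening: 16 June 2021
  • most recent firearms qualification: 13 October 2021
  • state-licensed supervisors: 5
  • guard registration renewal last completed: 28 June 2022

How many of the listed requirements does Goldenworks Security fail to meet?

1. firearms qualification 535 days ago vs limit 365 → not met
2. condition 'uses patrol vehicles' holds; guards working without current registration 0 ≤ 0 → met
3. background re-screening 654 days ago vs limit 730 → met
4. client-site audit 252 days ago vs limit 270 → met
5. use-of-force policy review 494 days ago vs limit 540 → met
6. condition 'provides executive protection' does not hold → requirement n/a → met
7. guard registration renewal 277 days ago vs limit 540 → met
8. incident-reporting audit 210 days ago vs limit 270 → met
9. state-licensed supervisors 5 ≥ 3 → met
Not met: 1 of 9

1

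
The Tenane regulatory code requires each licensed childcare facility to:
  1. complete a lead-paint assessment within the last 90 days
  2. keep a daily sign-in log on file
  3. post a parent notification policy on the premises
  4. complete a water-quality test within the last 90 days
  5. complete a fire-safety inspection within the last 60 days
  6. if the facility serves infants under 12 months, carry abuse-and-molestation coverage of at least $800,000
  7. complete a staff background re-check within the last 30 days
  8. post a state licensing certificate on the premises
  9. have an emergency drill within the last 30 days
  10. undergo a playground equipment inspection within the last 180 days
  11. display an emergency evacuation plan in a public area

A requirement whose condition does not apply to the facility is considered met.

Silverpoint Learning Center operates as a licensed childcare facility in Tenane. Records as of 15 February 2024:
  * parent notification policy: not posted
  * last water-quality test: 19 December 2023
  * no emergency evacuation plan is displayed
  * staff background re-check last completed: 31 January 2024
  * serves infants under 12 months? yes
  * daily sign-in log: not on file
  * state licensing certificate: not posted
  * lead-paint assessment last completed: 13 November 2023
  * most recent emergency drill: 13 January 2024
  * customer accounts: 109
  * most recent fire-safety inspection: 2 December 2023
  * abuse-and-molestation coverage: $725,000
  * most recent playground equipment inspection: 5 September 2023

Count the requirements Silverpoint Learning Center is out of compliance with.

1. lead-paint assessment 94 days ago vs limit 90 → not met
2. daily sign-in log absent → not met
3. parent notification policy absent → not met
4. water-quality test 58 days ago vs limit 90 → met
5. fire-safety inspection 75 days ago vs limit 60 → not met
6. condition 'serves infants under 12 months' holds; abuse-and-molestation coverage $725,000 < $800,000 → not met
7. staff background re-check 15 days ago vs limit 30 → met
8. state licensing certificate absent → not met
9. emergency drill 33 days ago vs limit 30 → not met
10. playground equipment inspection 163 days ago vs limit 180 → met
11. emergency evacuation plan absent → not met
Not met: 8 of 11

8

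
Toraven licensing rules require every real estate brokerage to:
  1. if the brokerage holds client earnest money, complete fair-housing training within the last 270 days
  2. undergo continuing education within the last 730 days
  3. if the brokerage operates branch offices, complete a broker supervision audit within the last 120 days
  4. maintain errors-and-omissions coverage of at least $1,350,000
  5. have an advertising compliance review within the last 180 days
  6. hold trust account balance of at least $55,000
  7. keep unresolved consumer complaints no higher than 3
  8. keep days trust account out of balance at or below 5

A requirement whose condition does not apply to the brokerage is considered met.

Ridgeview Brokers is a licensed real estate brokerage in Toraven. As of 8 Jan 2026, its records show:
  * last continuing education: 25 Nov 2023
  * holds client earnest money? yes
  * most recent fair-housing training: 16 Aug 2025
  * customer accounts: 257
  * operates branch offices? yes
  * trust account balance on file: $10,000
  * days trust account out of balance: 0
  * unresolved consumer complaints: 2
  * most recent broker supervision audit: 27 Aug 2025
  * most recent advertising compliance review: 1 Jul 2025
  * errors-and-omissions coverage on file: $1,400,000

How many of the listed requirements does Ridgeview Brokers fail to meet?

4

1. condition 'holds client earnest money' holds; fair-housing training 145 days ago vs limit 270 → met
2. continuing education 775 days ago vs limit 730 → not met
3. condition 'operates branch offices' holds; broker supervision audit 134 days ago vs limit 120 → not met
4. errors-and-omissions coverage $1,400,000 ≥ $1,350,000 → met
5. advertising compliance review 191 days ago vs limit 180 → not met
6. trust account balance $10,000 < $55,000 → not met
7. unresolved consumer complaints 2 ≤ 3 → met
8. days trust account out of balance 0 ≤ 5 → met
Not met: 4 of 8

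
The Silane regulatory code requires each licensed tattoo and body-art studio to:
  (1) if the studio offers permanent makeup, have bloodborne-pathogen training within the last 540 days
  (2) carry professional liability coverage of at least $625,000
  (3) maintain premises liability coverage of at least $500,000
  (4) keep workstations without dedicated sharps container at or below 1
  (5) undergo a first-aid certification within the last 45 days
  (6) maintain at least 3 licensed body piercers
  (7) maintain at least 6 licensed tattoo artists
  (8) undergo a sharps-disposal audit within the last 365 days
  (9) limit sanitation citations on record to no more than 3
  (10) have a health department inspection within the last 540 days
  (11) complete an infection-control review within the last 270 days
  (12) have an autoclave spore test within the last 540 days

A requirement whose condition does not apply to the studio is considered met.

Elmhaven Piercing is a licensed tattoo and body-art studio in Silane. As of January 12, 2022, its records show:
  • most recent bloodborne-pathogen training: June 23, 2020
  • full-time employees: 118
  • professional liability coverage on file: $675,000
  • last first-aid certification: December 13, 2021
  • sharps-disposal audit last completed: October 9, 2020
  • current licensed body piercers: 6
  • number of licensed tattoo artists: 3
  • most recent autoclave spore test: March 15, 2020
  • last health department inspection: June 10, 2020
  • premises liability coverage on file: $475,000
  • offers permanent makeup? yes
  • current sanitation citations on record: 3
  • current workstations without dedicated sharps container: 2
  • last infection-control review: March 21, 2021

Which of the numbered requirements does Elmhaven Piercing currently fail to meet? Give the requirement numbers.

1. condition 'offers permanent makeup' holds; bloodborne-pathogen training 568 days ago vs limit 540 → not met
2. professional liability coverage $675,000 ≥ $625,000 → met
3. premises liability coverage $475,000 < $500,000 → not met
4. workstations without dedicated sharps container 2 > 1 → not met
5. first-aid certification 30 days ago vs limit 45 → met
6. licensed body piercers 6 ≥ 3 → met
7. licensed tattoo artists 3 < 6 → not met
8. sharps-disposal audit 460 days ago vs limit 365 → not met
9. sanitation citations on record 3 ≤ 3 → met
10. health department inspection 581 days ago vs limit 540 → not met
11. infection-control review 297 days ago vs limit 270 → not met
12. autoclave spore test 668 days ago vs limit 540 → not met
Not met: 1, 3, 4, 7, 8, 10, 11, 12

1, 3, 4, 7, 8, 10, 11, 12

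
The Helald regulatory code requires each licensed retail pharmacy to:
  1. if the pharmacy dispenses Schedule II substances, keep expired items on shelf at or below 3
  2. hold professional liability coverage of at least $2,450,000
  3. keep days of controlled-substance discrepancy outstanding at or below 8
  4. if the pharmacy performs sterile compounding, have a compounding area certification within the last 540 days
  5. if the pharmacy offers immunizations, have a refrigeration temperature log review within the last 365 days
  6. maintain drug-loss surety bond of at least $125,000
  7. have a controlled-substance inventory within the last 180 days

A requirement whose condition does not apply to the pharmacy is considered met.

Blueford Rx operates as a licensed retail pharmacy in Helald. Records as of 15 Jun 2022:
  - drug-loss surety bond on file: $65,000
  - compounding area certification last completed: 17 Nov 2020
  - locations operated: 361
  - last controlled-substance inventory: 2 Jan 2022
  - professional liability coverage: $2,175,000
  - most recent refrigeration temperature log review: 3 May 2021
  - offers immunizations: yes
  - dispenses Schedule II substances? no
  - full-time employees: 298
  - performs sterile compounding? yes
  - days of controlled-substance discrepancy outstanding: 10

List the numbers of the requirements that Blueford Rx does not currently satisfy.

1. condition 'dispenses Schedule II substances' does not hold → requirement n/a → met
2. professional liability coverage $2,175,000 < $2,450,000 → not met
3. days of controlled-substance discrepancy outstanding 10 > 8 → not met
4. condition 'performs sterile compounding' holds; compounding area certification 575 days ago vs limit 540 → not met
5. condition 'offers immunizations' holds; refrigeration temperature log review 408 days ago vs limit 365 → not met
6. drug-loss surety bond $65,000 < $125,000 → not met
7. controlled-substance inventory 164 days ago vs limit 180 → met
Not met: 2, 3, 4, 5, 6

2, 3, 4, 5, 6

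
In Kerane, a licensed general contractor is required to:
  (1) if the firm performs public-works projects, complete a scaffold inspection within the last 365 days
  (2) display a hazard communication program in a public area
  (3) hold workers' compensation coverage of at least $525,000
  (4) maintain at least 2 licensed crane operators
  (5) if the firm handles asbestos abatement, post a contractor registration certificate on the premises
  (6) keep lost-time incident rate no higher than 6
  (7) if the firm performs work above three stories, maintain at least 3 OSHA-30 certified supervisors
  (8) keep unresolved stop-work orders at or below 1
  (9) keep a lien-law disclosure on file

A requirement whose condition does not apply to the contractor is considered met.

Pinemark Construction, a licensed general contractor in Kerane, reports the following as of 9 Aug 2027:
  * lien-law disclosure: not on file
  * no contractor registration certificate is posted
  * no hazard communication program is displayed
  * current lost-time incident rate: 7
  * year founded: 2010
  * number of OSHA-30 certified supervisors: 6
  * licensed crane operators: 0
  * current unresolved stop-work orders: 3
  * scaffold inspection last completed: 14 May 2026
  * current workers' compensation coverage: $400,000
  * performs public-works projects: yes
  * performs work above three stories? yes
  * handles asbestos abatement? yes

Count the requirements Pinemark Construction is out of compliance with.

8

1. condition 'performs public-works projects' holds; scaffold inspection 452 days ago vs limit 365 → not met
2. hazard communication program absent → not met
3. workers' compensation coverage $400,000 < $525,000 → not met
4. licensed crane operators 0 < 2 → not met
5. condition 'handles asbestos abatement' holds; contractor registration certificate absent → not met
6. lost-time incident rate 7 > 6 → not met
7. condition 'performs work above three stories' holds; OSHA-30 certified supervisors 6 ≥ 3 → met
8. unresolved stop-work orders 3 > 1 → not met
9. lien-law disclosure absent → not met
Not met: 8 of 9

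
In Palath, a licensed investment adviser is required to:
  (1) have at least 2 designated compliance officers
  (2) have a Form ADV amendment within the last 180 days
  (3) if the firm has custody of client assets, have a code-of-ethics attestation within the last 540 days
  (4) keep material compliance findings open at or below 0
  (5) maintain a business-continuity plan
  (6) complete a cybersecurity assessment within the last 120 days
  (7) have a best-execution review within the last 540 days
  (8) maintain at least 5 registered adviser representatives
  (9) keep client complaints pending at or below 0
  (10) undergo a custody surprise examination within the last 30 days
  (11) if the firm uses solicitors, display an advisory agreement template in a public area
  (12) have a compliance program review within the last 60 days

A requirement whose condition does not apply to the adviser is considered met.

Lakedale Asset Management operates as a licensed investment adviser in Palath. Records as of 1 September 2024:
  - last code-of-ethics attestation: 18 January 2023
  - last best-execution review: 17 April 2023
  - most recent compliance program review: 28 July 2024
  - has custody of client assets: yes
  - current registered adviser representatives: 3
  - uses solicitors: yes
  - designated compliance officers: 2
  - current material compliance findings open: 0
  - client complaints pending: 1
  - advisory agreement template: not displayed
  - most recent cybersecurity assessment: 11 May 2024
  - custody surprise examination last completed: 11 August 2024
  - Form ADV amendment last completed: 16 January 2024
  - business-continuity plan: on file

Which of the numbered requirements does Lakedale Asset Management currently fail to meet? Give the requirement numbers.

2, 3, 8, 9, 11

1. designated compliance officers 2 ≥ 2 → met
2. Form ADV amendment 229 days ago vs limit 180 → not met
3. condition 'has custody of client assets' holds; code-of-ethics attestation 592 days ago vs limit 540 → not met
4. material compliance findings open 0 ≤ 0 → met
5. business-continuity plan present → met
6. cybersecurity assessment 113 days ago vs limit 120 → met
7. best-execution review 503 days ago vs limit 540 → met
8. registered adviser representatives 3 < 5 → not met
9. client complaints pending 1 > 0 → not met
10. custody surprise examination 21 days ago vs limit 30 → met
11. condition 'uses solicitors' holds; advisory agreement template absent → not met
12. compliance program review 35 days ago vs limit 60 → met
Not met: 2, 3, 8, 9, 11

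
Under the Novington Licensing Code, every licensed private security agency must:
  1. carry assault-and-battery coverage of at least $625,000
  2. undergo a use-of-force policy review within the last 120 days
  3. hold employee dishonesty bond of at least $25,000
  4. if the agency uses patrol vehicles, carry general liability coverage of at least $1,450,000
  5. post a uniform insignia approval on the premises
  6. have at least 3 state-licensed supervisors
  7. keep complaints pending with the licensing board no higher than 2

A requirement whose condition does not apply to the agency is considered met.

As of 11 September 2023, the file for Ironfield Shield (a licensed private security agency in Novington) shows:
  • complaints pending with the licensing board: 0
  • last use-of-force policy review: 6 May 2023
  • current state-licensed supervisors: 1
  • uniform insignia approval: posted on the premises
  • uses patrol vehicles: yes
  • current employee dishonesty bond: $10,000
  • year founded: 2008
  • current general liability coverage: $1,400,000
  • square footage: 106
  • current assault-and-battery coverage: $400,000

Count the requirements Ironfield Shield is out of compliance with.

5

1. assault-and-battery coverage $400,000 < $625,000 → not met
2. use-of-force policy review 128 days ago vs limit 120 → not met
3. employee dishonesty bond $10,000 < $25,000 → not met
4. condition 'uses patrol vehicles' holds; general liability coverage $1,400,000 < $1,450,000 → not met
5. uniform insignia approval present → met
6. state-licensed supervisors 1 < 3 → not met
7. complaints pending with the licensing board 0 ≤ 2 → met
Not met: 5 of 7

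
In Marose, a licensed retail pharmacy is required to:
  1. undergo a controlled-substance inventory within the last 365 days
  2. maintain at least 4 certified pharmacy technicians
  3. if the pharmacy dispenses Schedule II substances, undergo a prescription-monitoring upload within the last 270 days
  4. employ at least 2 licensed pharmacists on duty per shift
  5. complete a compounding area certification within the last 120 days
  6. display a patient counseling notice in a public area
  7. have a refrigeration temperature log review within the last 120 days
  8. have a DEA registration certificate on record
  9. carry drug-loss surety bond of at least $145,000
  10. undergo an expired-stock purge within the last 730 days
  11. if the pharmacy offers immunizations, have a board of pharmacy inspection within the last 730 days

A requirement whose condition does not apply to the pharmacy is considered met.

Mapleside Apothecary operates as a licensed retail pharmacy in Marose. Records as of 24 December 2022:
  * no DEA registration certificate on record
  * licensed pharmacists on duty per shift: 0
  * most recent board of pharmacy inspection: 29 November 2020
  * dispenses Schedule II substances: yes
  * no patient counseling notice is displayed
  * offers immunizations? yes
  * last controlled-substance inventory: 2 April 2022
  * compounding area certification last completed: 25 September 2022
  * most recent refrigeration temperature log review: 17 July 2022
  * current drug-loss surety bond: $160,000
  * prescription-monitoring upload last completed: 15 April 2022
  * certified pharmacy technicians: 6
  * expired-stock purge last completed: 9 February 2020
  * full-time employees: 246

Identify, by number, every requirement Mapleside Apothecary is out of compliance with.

1. controlled-substance inventory 266 days ago vs limit 365 → met
2. certified pharmacy technicians 6 ≥ 4 → met
3. condition 'dispenses Schedule II substances' holds; prescription-monitoring upload 253 days ago vs limit 270 → met
4. licensed pharmacists on duty per shift 0 < 2 → not met
5. compounding area certification 90 days ago vs limit 120 → met
6. patient counseling notice absent → not met
7. refrigeration temperature log review 160 days ago vs limit 120 → not met
8. DEA registration certificate absent → not met
9. drug-loss surety bond $160,000 ≥ $145,000 → met
10. expired-stock purge 1049 days ago vs limit 730 → not met
11. condition 'offers immunizations' holds; board of pharmacy inspection 755 days ago vs limit 730 → not met
Not met: 4, 6, 7, 8, 10, 11

4, 6, 7, 8, 10, 11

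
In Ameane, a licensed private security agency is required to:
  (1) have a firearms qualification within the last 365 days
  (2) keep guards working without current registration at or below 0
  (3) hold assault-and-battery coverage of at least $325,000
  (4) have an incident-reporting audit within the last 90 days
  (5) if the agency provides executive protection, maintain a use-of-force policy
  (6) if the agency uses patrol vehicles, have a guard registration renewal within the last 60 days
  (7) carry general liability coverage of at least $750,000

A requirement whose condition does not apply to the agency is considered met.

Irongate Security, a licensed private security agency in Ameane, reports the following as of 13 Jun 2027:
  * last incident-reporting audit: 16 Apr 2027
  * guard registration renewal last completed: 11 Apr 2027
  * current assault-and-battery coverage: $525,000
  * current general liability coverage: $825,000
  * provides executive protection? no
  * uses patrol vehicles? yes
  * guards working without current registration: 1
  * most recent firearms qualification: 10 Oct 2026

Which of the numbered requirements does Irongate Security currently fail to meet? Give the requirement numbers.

1. firearms qualification 246 days ago vs limit 365 → met
2. guards working without current registration 1 > 0 → not met
3. assault-and-battery coverage $525,000 ≥ $325,000 → met
4. incident-reporting audit 58 days ago vs limit 90 → met
5. condition 'provides executive protection' does not hold → requirement n/a → met
6. condition 'uses patrol vehicles' holds; guard registration renewal 63 days ago vs limit 60 → not met
7. general liability coverage $825,000 ≥ $750,000 → met
Not met: 2, 6

2, 6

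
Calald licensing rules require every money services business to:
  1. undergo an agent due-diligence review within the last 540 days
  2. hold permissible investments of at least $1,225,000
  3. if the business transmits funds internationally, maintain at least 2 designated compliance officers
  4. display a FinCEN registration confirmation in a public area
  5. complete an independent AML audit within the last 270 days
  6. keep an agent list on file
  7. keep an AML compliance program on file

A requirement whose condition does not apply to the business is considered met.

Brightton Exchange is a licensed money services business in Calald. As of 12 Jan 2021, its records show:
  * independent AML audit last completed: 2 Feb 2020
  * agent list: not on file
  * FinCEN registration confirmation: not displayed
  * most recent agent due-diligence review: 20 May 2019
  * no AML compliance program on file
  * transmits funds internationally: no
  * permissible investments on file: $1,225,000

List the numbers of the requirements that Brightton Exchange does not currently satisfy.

1. agent due-diligence review 603 days ago vs limit 540 → not met
2. permissible investments $1,225,000 ≥ $1,225,000 → met
3. condition 'transmits funds internationally' does not hold → requirement n/a → met
4. FinCEN registration confirmation absent → not met
5. independent AML audit 345 days ago vs limit 270 → not met
6. agent list absent → not met
7. AML compliance program absent → not met
Not met: 1, 4, 5, 6, 7

1, 4, 5, 6, 7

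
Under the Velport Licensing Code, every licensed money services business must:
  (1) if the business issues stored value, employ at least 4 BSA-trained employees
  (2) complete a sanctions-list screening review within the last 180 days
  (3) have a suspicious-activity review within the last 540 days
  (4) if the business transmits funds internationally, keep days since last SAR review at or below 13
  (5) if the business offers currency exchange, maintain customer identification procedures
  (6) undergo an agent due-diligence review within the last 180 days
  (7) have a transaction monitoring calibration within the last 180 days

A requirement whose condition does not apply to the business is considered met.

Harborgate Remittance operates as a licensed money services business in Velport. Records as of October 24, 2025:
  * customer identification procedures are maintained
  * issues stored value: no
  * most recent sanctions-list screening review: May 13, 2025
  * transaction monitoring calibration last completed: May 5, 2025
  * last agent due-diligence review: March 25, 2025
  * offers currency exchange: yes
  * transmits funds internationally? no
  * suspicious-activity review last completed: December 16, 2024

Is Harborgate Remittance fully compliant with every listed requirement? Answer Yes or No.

1. condition 'issues stored value' does not hold → requirement n/a → met
2. sanctions-list screening review 164 days ago vs limit 180 → met
3. suspicious-activity review 312 days ago vs limit 540 → met
4. condition 'transmits funds internationally' does not hold → requirement n/a → met
5. condition 'offers currency exchange' holds; customer identification procedures present → met
6. agent due-diligence review 213 days ago vs limit 180 → not met
7. transaction monitoring calibration 172 days ago vs limit 180 → met
Not met: 6

No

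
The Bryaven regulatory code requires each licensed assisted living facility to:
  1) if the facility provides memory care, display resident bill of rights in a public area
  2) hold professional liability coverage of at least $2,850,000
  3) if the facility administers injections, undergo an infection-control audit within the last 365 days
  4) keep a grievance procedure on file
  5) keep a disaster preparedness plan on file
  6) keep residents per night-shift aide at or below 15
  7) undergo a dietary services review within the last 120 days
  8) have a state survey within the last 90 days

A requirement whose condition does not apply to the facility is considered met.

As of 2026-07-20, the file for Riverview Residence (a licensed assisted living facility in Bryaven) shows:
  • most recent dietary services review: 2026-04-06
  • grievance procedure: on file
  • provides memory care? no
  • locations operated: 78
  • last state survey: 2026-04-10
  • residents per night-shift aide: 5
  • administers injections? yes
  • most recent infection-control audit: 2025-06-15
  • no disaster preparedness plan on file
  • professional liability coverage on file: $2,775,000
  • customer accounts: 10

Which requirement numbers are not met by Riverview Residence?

1. condition 'provides memory care' does not hold → requirement n/a → met
2. professional liability coverage $2,775,000 < $2,850,000 → not met
3. condition 'administers injections' holds; infection-control audit 400 days ago vs limit 365 → not met
4. grievance procedure present → met
5. disaster preparedness plan absent → not met
6. residents per night-shift aide 5 ≤ 15 → met
7. dietary services review 105 days ago vs limit 120 → met
8. state survey 101 days ago vs limit 90 → not met
Not met: 2, 3, 5, 8

2, 3, 5, 8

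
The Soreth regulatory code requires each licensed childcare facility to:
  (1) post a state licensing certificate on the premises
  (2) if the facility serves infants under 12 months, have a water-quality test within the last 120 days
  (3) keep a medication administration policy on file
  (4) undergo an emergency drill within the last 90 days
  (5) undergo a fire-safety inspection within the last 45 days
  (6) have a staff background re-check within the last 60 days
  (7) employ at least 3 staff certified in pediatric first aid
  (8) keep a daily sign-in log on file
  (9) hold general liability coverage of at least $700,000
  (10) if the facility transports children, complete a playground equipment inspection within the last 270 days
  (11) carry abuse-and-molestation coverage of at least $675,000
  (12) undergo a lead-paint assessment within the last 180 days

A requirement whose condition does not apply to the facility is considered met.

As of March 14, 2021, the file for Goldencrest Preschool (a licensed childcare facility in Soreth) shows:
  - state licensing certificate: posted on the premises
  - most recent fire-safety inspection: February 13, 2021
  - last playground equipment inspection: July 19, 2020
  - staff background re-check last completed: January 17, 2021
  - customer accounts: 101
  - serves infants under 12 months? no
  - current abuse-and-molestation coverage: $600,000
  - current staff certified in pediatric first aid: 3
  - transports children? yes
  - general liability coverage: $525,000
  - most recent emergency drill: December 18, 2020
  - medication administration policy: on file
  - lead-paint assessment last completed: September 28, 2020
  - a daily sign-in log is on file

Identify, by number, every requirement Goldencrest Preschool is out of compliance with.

1. state licensing certificate present → met
2. condition 'serves infants under 12 months' does not hold → requirement n/a → met
3. medication administration policy present → met
4. emergency drill 86 days ago vs limit 90 → met
5. fire-safety inspection 29 days ago vs limit 45 → met
6. staff background re-check 56 days ago vs limit 60 → met
7. staff certified in pediatric first aid 3 ≥ 3 → met
8. daily sign-in log present → met
9. general liability coverage $525,000 < $700,000 → not met
10. condition 'transports children' holds; playground equipment inspection 238 days ago vs limit 270 → met
11. abuse-and-molestation coverage $600,000 < $675,000 → not met
12. lead-paint assessment 167 days ago vs limit 180 → met
Not met: 9, 11

9, 11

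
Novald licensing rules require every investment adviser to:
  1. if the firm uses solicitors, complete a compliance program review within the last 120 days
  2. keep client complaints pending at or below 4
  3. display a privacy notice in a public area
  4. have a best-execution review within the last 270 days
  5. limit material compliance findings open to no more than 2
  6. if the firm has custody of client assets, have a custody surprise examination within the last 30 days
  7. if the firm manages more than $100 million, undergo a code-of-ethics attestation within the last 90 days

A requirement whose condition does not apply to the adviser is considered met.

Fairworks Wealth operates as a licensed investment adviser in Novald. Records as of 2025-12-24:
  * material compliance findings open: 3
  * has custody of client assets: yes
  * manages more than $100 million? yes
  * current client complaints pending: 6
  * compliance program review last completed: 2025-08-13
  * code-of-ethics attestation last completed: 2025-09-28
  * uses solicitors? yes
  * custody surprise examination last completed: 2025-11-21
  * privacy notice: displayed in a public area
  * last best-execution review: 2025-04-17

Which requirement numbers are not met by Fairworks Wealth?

1. condition 'uses solicitors' holds; compliance program review 133 days ago vs limit 120 → not met
2. client complaints pending 6 > 4 → not met
3. privacy notice present → met
4. best-execution review 251 days ago vs limit 270 → met
5. material compliance findings open 3 > 2 → not met
6. condition 'has custody of client assets' holds; custody surprise examination 33 days ago vs limit 30 → not met
7. condition 'manages more than $100 million' holds; code-of-ethics attestation 87 days ago vs limit 90 → met
Not met: 1, 2, 5, 6

1, 2, 5, 6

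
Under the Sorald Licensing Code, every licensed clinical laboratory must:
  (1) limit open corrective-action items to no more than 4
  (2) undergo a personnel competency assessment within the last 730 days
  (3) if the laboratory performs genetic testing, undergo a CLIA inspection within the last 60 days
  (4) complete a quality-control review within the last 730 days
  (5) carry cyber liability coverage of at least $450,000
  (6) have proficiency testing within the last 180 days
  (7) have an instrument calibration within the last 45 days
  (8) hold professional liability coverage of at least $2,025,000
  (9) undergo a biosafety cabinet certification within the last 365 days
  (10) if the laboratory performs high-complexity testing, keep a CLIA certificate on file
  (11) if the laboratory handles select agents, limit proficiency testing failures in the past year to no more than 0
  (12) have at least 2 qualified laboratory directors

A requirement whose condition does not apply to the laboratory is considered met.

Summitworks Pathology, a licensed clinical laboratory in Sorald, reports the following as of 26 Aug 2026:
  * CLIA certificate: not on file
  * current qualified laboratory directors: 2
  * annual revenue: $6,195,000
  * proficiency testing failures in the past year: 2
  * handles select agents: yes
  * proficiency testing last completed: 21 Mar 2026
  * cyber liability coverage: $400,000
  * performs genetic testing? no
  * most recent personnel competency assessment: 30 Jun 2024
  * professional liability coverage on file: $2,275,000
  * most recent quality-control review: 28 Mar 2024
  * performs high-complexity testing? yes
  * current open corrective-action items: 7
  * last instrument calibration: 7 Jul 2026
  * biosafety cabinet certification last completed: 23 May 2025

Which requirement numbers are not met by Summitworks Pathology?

1, 2, 4, 5, 7, 9, 10, 11

1. open corrective-action items 7 > 4 → not met
2. personnel competency assessment 787 days ago vs limit 730 → not met
3. condition 'performs genetic testing' does not hold → requirement n/a → met
4. quality-control review 881 days ago vs limit 730 → not met
5. cyber liability coverage $400,000 < $450,000 → not met
6. proficiency testing 158 days ago vs limit 180 → met
7. instrument calibration 50 days ago vs limit 45 → not met
8. professional liability coverage $2,275,000 ≥ $2,025,000 → met
9. biosafety cabinet certification 460 days ago vs limit 365 → not met
10. condition 'performs high-complexity testing' holds; CLIA certificate absent → not met
11. condition 'handles select agents' holds; proficiency testing failures in the past year 2 > 0 → not met
12. qualified laboratory directors 2 ≥ 2 → met
Not met: 1, 2, 4, 5, 7, 9, 10, 11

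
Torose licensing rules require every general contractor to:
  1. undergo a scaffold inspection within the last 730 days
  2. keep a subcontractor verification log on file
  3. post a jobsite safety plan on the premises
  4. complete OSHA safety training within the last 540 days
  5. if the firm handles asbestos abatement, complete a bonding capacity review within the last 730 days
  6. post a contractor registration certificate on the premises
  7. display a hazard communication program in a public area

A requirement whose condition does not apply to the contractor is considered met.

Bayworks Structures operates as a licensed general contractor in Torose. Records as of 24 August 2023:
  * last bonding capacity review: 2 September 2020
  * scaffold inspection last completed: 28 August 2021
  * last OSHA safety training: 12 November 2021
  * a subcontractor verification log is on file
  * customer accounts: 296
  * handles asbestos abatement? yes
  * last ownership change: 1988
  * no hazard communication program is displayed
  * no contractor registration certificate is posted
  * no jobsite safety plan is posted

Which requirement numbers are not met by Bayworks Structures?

1. scaffold inspection 726 days ago vs limit 730 → met
2. subcontractor verification log present → met
3. jobsite safety plan absent → not met
4. OSHA safety training 650 days ago vs limit 540 → not met
5. condition 'handles asbestos abatement' holds; bonding capacity review 1086 days ago vs limit 730 → not met
6. contractor registration certificate absent → not met
7. hazard communication program absent → not met
Not met: 3, 4, 5, 6, 7

3, 4, 5, 6, 7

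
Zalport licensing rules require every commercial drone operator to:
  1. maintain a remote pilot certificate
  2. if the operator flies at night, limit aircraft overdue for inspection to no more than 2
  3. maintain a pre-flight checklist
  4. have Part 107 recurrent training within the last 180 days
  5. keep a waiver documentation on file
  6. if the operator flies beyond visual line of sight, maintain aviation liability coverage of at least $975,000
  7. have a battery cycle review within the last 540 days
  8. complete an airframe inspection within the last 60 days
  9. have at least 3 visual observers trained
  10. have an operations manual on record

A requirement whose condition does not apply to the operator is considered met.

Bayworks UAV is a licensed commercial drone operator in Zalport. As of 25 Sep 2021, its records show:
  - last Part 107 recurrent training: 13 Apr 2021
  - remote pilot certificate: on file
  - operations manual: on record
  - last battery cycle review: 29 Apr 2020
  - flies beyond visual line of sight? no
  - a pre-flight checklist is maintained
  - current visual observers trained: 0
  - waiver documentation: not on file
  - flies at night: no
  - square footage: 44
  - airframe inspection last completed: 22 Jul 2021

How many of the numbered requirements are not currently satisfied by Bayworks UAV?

3

1. remote pilot certificate present → met
2. condition 'flies at night' does not hold → requirement n/a → met
3. pre-flight checklist present → met
4. Part 107 recurrent training 165 days ago vs limit 180 → met
5. waiver documentation absent → not met
6. condition 'flies beyond visual line of sight' does not hold → requirement n/a → met
7. battery cycle review 514 days ago vs limit 540 → met
8. airframe inspection 65 days ago vs limit 60 → not met
9. visual observers trained 0 < 3 → not met
10. operations manual present → met
Not met: 3 of 10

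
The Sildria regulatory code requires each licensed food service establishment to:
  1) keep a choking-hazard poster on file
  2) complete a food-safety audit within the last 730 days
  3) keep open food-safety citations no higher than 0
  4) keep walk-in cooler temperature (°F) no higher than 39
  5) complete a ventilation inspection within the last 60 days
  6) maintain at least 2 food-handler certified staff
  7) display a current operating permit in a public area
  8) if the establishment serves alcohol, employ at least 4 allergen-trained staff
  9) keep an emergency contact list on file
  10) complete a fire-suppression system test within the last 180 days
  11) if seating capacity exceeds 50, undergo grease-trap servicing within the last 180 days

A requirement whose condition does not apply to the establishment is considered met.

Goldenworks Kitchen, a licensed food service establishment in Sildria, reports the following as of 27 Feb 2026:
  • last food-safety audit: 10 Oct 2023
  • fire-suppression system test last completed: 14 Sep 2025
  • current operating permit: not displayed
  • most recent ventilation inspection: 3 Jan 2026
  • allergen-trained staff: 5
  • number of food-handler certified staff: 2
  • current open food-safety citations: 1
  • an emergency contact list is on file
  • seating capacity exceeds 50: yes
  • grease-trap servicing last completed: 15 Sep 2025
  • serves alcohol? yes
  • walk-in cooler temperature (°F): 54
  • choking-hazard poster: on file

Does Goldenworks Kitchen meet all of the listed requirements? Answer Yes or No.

1. choking-hazard poster present → met
2. food-safety audit 871 days ago vs limit 730 → not met
3. open food-safety citations 1 > 0 → not met
4. walk-in cooler temperature (°F) 54 > 39 → not met
5. ventilation inspection 55 days ago vs limit 60 → met
6. food-handler certified staff 2 ≥ 2 → met
7. current operating permit absent → not met
8. condition 'serves alcohol' holds; allergen-trained staff 5 ≥ 4 → met
9. emergency contact list present → met
10. fire-suppression system test 166 days ago vs limit 180 → met
11. condition 'seating capacity exceeds 50' holds; grease-trap servicing 165 days ago vs limit 180 → met
Not met: 2, 3, 4, 7

No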